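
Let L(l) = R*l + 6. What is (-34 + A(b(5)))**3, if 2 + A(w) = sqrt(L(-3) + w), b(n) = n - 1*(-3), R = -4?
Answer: -49464 + 3914*sqrt(26) ≈ -29506.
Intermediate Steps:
b(n) = 3 + n (b(n) = n + 3 = 3 + n)
L(l) = 6 - 4*l (L(l) = -4*l + 6 = 6 - 4*l)
A(w) = -2 + sqrt(18 + w) (A(w) = -2 + sqrt((6 - 4*(-3)) + w) = -2 + sqrt((6 + 12) + w) = -2 + sqrt(18 + w))
(-34 + A(b(5)))**3 = (-34 + (-2 + sqrt(18 + (3 + 5))))**3 = (-34 + (-2 + sqrt(18 + 8)))**3 = (-34 + (-2 + sqrt(26)))**3 = (-36 + sqrt(26))**3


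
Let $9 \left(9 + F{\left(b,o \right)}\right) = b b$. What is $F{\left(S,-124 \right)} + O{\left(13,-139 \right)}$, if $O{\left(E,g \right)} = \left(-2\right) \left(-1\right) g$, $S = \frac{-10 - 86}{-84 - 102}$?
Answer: $- \frac{2482007}{8649} \approx -286.97$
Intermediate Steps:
$S = \frac{16}{31}$ ($S = - \frac{96}{-186} = \left(-96\right) \left(- \frac{1}{186}\right) = \frac{16}{31} \approx 0.51613$)
$F{\left(b,o \right)} = -9 + \frac{b^{2}}{9}$ ($F{\left(b,o \right)} = -9 + \frac{b b}{9} = -9 + \frac{b^{2}}{9}$)
$O{\left(E,g \right)} = 2 g$
$F{\left(S,-124 \right)} + O{\left(13,-139 \right)} = \left(-9 + \frac{\left(\frac{16}{31}\right)^{2}}{9}\right) + 2 \left(-139\right) = \left(-9 + \frac{1}{9} \cdot \frac{256}{961}\right) - 278 = \left(-9 + \frac{256}{8649}\right) - 278 = - \frac{77585}{8649} - 278 = - \frac{2482007}{8649}$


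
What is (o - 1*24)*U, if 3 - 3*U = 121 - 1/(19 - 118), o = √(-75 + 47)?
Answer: 93464/99 - 23366*I*√7/297 ≈ 944.08 - 208.15*I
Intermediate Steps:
o = 2*I*√7 (o = √(-28) = 2*I*√7 ≈ 5.2915*I)
U = -11683/297 (U = 1 - (121 - 1/(19 - 118))/3 = 1 - (121 - 1/(-99))/3 = 1 - (121 - 1*(-1/99))/3 = 1 - (121 + 1/99)/3 = 1 - ⅓*11980/99 = 1 - 11980/297 = -11683/297 ≈ -39.337)
(o - 1*24)*U = (2*I*√7 - 1*24)*(-11683/297) = (2*I*√7 - 24)*(-11683/297) = (-24 + 2*I*√7)*(-11683/297) = 93464/99 - 23366*I*√7/297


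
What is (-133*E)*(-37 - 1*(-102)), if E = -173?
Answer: 1495585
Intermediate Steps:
(-133*E)*(-37 - 1*(-102)) = (-133*(-173))*(-37 - 1*(-102)) = 23009*(-37 + 102) = 23009*65 = 1495585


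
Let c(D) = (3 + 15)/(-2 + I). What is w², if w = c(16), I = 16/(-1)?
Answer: 1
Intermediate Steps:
I = -16 (I = 16*(-1) = -16)
c(D) = -1 (c(D) = (3 + 15)/(-2 - 16) = 18/(-18) = 18*(-1/18) = -1)
w = -1
w² = (-1)² = 1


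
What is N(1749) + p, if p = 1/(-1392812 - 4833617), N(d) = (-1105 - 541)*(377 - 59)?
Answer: -3259087278613/6226429 ≈ -5.2343e+5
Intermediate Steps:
N(d) = -523428 (N(d) = -1646*318 = -523428)
p = -1/6226429 (p = 1/(-6226429) = -1/6226429 ≈ -1.6061e-7)
N(1749) + p = -523428 - 1/6226429 = -3259087278613/6226429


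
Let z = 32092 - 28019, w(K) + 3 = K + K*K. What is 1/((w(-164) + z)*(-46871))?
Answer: -1/1443720542 ≈ -6.9265e-10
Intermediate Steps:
w(K) = -3 + K + K² (w(K) = -3 + (K + K*K) = -3 + (K + K²) = -3 + K + K²)
z = 4073
1/((w(-164) + z)*(-46871)) = 1/(((-3 - 164 + (-164)²) + 4073)*(-46871)) = -1/46871/((-3 - 164 + 26896) + 4073) = -1/46871/(26729 + 4073) = -1/46871/30802 = (1/30802)*(-1/46871) = -1/1443720542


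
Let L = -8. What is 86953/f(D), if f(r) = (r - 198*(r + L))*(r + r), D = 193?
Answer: -86953/14064682 ≈ -0.0061824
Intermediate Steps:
f(r) = 2*r*(1584 - 197*r) (f(r) = (r - 198*(r - 8))*(r + r) = (r - 198*(-8 + r))*(2*r) = (r + (1584 - 198*r))*(2*r) = (1584 - 197*r)*(2*r) = 2*r*(1584 - 197*r))
86953/f(D) = 86953/((2*193*(1584 - 197*193))) = 86953/((2*193*(1584 - 38021))) = 86953/((2*193*(-36437))) = 86953/(-14064682) = 86953*(-1/14064682) = -86953/14064682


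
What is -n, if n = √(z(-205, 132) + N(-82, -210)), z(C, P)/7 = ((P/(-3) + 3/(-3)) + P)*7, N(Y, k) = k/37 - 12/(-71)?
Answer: -3*√3264612305/2627 ≈ -65.250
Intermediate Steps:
N(Y, k) = 12/71 + k/37 (N(Y, k) = k*(1/37) - 12*(-1/71) = k/37 + 12/71 = 12/71 + k/37)
z(C, P) = -49 + 98*P/3 (z(C, P) = 7*(((P/(-3) + 3/(-3)) + P)*7) = 7*(((P*(-⅓) + 3*(-⅓)) + P)*7) = 7*(((-P/3 - 1) + P)*7) = 7*(((-1 - P/3) + P)*7) = 7*((-1 + 2*P/3)*7) = 7*(-7 + 14*P/3) = -49 + 98*P/3)
n = 3*√3264612305/2627 (n = √((-49 + (98/3)*132) + (12/71 + (1/37)*(-210))) = √((-49 + 4312) + (12/71 - 210/37)) = √(4263 - 14466/2627) = √(11184435/2627) = 3*√3264612305/2627 ≈ 65.250)
-n = -3*√3264612305/2627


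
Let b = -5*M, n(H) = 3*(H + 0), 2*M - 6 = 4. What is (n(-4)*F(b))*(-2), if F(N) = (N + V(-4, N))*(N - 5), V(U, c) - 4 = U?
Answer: 18000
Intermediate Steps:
M = 5 (M = 3 + (½)*4 = 3 + 2 = 5)
V(U, c) = 4 + U
n(H) = 3*H
b = -25 (b = -5*5 = -25)
F(N) = N*(-5 + N) (F(N) = (N + (4 - 4))*(N - 5) = (N + 0)*(-5 + N) = N*(-5 + N))
(n(-4)*F(b))*(-2) = ((3*(-4))*(-25*(-5 - 25)))*(-2) = -(-300)*(-30)*(-2) = -12*750*(-2) = -9000*(-2) = 18000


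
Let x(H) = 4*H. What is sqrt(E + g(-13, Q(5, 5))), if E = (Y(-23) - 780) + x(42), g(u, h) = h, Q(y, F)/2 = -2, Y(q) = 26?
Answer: I*sqrt(590) ≈ 24.29*I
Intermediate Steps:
Q(y, F) = -4 (Q(y, F) = 2*(-2) = -4)
E = -586 (E = (26 - 780) + 4*42 = -754 + 168 = -586)
sqrt(E + g(-13, Q(5, 5))) = sqrt(-586 - 4) = sqrt(-590) = I*sqrt(590)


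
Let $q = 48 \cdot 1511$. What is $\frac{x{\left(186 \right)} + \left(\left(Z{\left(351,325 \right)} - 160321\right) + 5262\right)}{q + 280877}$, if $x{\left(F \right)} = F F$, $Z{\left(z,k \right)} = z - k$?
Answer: $- \frac{120437}{353405} \approx -0.34079$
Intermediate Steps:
$x{\left(F \right)} = F^{2}$
$q = 72528$
$\frac{x{\left(186 \right)} + \left(\left(Z{\left(351,325 \right)} - 160321\right) + 5262\right)}{q + 280877} = \frac{186^{2} + \left(\left(\left(351 - 325\right) - 160321\right) + 5262\right)}{72528 + 280877} = \frac{34596 + \left(\left(\left(351 - 325\right) - 160321\right) + 5262\right)}{353405} = \left(34596 + \left(\left(26 - 160321\right) + 5262\right)\right) \frac{1}{353405} = \left(34596 + \left(-160295 + 5262\right)\right) \frac{1}{353405} = \left(34596 - 155033\right) \frac{1}{353405} = \left(-120437\right) \frac{1}{353405} = - \frac{120437}{353405}$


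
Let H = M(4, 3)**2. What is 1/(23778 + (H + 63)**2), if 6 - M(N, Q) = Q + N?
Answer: 1/27874 ≈ 3.5876e-5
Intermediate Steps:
M(N, Q) = 6 - N - Q (M(N, Q) = 6 - (Q + N) = 6 - (N + Q) = 6 + (-N - Q) = 6 - N - Q)
H = 1 (H = (6 - 1*4 - 1*3)**2 = (6 - 4 - 3)**2 = (-1)**2 = 1)
1/(23778 + (H + 63)**2) = 1/(23778 + (1 + 63)**2) = 1/(23778 + 64**2) = 1/(23778 + 4096) = 1/27874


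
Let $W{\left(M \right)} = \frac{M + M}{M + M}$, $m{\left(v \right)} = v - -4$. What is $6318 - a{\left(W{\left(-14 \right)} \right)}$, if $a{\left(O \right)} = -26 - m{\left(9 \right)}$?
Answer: $6357$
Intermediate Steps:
$m{\left(v \right)} = 4 + v$ ($m{\left(v \right)} = v + 4 = 4 + v$)
$W{\left(M \right)} = 1$ ($W{\left(M \right)} = \frac{2 M}{2 M} = 2 M \frac{1}{2 M} = 1$)
$a{\left(O \right)} = -39$ ($a{\left(O \right)} = -26 - \left(4 + 9\right) = -26 - 13 = -39$)
$6318 - a{\left(W{\left(-14 \right)} \right)} = 6318 - -39 = 6318 + 39 = 6357$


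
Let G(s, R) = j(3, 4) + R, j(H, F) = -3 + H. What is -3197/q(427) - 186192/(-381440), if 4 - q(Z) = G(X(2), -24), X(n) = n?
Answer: -18972661/166880 ≈ -113.69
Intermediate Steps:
G(s, R) = R (G(s, R) = (-3 + 3) + R = 0 + R = R)
q(Z) = 28 (q(Z) = 4 - 1*(-24) = 4 + 24 = 28)
-3197/q(427) - 186192/(-381440) = -3197/28 - 186192/(-381440) = -3197*1/28 - 186192*(-1/381440) = -3197/28 + 11637/23840 = -18972661/166880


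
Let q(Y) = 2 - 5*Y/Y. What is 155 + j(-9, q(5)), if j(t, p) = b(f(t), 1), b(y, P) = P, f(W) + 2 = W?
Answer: 156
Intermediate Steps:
f(W) = -2 + W
q(Y) = -3 (q(Y) = 2 - 5*1 = 2 - 5 = -3)
j(t, p) = 1
155 + j(-9, q(5)) = 155 + 1 = 156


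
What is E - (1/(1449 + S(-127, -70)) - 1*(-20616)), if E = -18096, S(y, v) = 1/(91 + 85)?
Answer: -9872527976/255025 ≈ -38712.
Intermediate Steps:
S(y, v) = 1/176
E - (1/(1449 + S(-127, -70)) - 1*(-20616)) = -18096 - (1/(1449 + 1/176) - 1*(-20616)) = -18096 - (1/(255025/176) + 20616) = -18096 - (176/255025 + 20616) = -18096 - 1*5257595576/255025 = -18096 - 5257595576/255025 = -9872527976/255025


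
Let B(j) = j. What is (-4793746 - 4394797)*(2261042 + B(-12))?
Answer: -20775571379290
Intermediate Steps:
(-4793746 - 4394797)*(2261042 + B(-12)) = (-4793746 - 4394797)*(2261042 - 12) = -9188543*2261030 = -20775571379290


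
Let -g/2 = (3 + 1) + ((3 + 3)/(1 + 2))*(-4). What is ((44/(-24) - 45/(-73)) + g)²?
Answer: 8826841/191844 ≈ 46.010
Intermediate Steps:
g = 8 (g = -2*((3 + 1) + ((3 + 3)/(1 + 2))*(-4)) = -2*(4 + (6/3)*(-4)) = -2*(4 + (6*(⅓))*(-4)) = -2*(4 + 2*(-4)) = -2*(4 - 8) = -2*(-4) = 8)
((44/(-24) - 45/(-73)) + g)² = ((44/(-24) - 45/(-73)) + 8)² = ((44*(-1/24) - 45*(-1/73)) + 8)² = ((-11/6 + 45/73) + 8)² = (-533/438 + 8)² = (2971/438)² = 8826841/191844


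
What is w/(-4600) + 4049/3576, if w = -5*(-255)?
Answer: 35165/41124 ≈ 0.85510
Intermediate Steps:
w = 1275
w/(-4600) + 4049/3576 = 1275/(-4600) + 4049/3576 = 1275*(-1/4600) + 4049*(1/3576) = -51/184 + 4049/3576 = 35165/41124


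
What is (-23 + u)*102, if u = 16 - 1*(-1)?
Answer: -612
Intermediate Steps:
u = 17 (u = 16 + 1 = 17)
(-23 + u)*102 = (-23 + 17)*102 = -6*102 = -612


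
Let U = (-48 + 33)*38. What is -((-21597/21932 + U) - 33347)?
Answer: 743889241/21932 ≈ 33918.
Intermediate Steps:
U = -570 (U = -15*38 = -570)
-((-21597/21932 + U) - 33347) = -((-21597/21932 - 570) - 33347) = -(-12522837/21932 - 33347) = -1*(-743889241/21932) = 743889241/21932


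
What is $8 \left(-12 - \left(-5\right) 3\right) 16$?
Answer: $384$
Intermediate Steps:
$8 \left(-12 - \left(-5\right) 3\right) 16 = 8 \left(-12 - -15\right) 16 = 8 \left(-12 + 15\right) 16 = 8 \cdot 3 \cdot 16 = 24 \cdot 16 = 384$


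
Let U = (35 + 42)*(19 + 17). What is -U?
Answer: -2772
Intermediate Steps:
U = 2772 (U = 77*36 = 2772)
-U = -1*2772 = -2772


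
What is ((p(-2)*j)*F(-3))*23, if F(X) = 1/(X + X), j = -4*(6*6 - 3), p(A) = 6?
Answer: 3036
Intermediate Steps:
j = -132 (j = -4*(36 - 3) = -4*33 = -132)
F(X) = 1/(2*X)
((p(-2)*j)*F(-3))*23 = ((6*(-132))*((½)/(-3)))*23 = -396*(-1)/3*23 = -792*(-⅙)*23 = 132*23 = 3036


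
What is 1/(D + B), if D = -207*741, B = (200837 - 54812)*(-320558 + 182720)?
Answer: -1/20127947337 ≈ -4.9682e-11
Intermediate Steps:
B = -20127793950 (B = 146025*(-137838) = -20127793950)
D = -153387
1/(D + B) = 1/(-153387 - 20127793950) = 1/(-20127947337) = -1/20127947337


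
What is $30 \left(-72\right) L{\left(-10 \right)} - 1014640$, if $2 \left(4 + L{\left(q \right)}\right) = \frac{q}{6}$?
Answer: $-1004200$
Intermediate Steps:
$L{\left(q \right)} = -4 + \frac{q}{12}$ ($L{\left(q \right)} = -4 + \frac{q \frac{1}{6}}{2} = -4 + \frac{\frac{1}{6} q}{2} = -4 + \frac{q}{12}$)
$30 \left(-72\right) L{\left(-10 \right)} - 1014640 = 30 \left(-72\right) \left(-4 + \frac{1}{12} \left(-10\right)\right) - 1014640 = - 2160 \left(-4 - \frac{5}{6}\right) - 1014640 = \left(-2160\right) \left(- \frac{29}{6}\right) - 1014640 = 10440 - 1014640 = -1004200$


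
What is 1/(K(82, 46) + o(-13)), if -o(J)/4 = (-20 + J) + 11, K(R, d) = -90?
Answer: -½ ≈ -0.50000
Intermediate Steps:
o(J) = 36 - 4*J (o(J) = -4*((-20 + J) + 11) = -4*(-9 + J) = 36 - 4*J)
1/(K(82, 46) + o(-13)) = 1/(-90 + (36 - 4*(-13))) = 1/(-90 + (36 + 52)) = 1/(-90 + 88) = 1/(-2) = -½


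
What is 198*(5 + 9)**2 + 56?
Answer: 38864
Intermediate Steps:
198*(5 + 9)**2 + 56 = 198*14**2 + 56 = 198*196 + 56 = 38808 + 56 = 38864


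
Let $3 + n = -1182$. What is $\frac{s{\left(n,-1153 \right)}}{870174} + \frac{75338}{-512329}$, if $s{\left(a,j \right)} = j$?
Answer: $- \frac{66147884149}{445815375246} \approx -0.14838$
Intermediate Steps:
$n = -1185$ ($n = -3 - 1182 = -1185$)
$\frac{s{\left(n,-1153 \right)}}{870174} + \frac{75338}{-512329} = - \frac{1153}{870174} + \frac{75338}{-512329} = \left(-1153\right) \frac{1}{870174} + 75338 \left(- \frac{1}{512329}\right) = - \frac{1153}{870174} - \frac{75338}{512329} = - \frac{66147884149}{445815375246}$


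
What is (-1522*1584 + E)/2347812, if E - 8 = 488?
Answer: -602588/586953 ≈ -1.0266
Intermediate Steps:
E = 496 (E = 8 + 488 = 496)
(-1522*1584 + E)/2347812 = (-1522*1584 + 496)/2347812 = (-2410848 + 496)*(1/2347812) = -2410352*1/2347812 = -602588/586953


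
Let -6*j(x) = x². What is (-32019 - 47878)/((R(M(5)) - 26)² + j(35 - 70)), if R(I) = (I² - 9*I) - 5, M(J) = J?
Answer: -479382/14381 ≈ -33.334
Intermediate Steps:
R(I) = -5 + I² - 9*I
j(x) = -x²/6
(-32019 - 47878)/((R(M(5)) - 26)² + j(35 - 70)) = (-32019 - 47878)/(((-5 + 5² - 9*5) - 26)² - (35 - 70)²/6) = -79897/(((-5 + 25 - 45) - 26)² - ⅙*(-35)²) = -79897/((-25 - 26)² - ⅙*1225) = -79897/((-51)² - 1225/6) = -79897/(2601 - 1225/6) = -79897/14381/6 = -79897*6/14381 = -479382/14381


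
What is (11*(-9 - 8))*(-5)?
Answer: 935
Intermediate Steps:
(11*(-9 - 8))*(-5) = (11*(-17))*(-5) = -187*(-5) = 935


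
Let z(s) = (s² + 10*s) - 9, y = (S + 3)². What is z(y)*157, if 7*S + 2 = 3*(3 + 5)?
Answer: 675602714/2401 ≈ 2.8138e+5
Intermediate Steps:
S = 22/7 (S = -2/7 + (3*(3 + 5))/7 = -2/7 + (3*8)/7 = -2/7 + (⅐)*24 = -2/7 + 24/7 = 22/7 ≈ 3.1429)
y = 1849/49 (y = (22/7 + 3)² = (43/7)² = 1849/49 ≈ 37.735)
z(s) = -9 + s² + 10*s
z(y)*157 = (-9 + (1849/49)² + 10*(1849/49))*157 = (-9 + 3418801/2401 + 18490/49)*157 = (4303202/2401)*157 = 675602714/2401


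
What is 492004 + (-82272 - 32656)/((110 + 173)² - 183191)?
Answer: 25363355668/51551 ≈ 4.9201e+5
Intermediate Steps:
492004 + (-82272 - 32656)/((110 + 173)² - 183191) = 492004 - 114928/(283² - 183191) = 492004 - 114928/(80089 - 183191) = 492004 - 114928/(-103102) = 492004 - 114928*(-1/103102) = 492004 + 57464/51551 = 25363355668/51551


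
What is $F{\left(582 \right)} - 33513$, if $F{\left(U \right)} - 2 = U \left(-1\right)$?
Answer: $-34093$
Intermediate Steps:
$F{\left(U \right)} = 2 - U$ ($F{\left(U \right)} = 2 + U \left(-1\right) = 2 - U$)
$F{\left(582 \right)} - 33513 = \left(2 - 582\right) - 33513 = -580 - 33513 = -34093$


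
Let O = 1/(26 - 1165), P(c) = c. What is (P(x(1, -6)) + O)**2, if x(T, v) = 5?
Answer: 32421636/1297321 ≈ 24.991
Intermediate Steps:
O = -1/1139 (O = 1/(-1139) = -1/1139 ≈ -0.00087796)
(P(x(1, -6)) + O)**2 = (5 - 1/1139)**2 = (5694/1139)**2 = 32421636/1297321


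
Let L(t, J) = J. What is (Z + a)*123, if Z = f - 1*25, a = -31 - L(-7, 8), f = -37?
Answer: -12423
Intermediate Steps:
a = -39 (a = -31 - 1*8 = -31 - 8 = -39)
Z = -62 (Z = -37 - 1*25 = -37 - 25 = -62)
(Z + a)*123 = (-62 - 39)*123 = -101*123 = -12423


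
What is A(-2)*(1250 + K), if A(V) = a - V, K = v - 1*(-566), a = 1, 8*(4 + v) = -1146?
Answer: 20025/4 ≈ 5006.3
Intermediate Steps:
v = -589/4 (v = -4 + (1/8)*(-1146) = -4 - 573/4 = -589/4 ≈ -147.25)
K = 1675/4 (K = -589/4 - 1*(-566) = -589/4 + 566 = 1675/4 ≈ 418.75)
A(V) = 1 - V
A(-2)*(1250 + K) = (1 - 1*(-2))*(1250 + 1675/4) = (1 + 2)*(6675/4) = 3*(6675/4) = 20025/4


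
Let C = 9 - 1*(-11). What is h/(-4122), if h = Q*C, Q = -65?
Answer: 650/2061 ≈ 0.31538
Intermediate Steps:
C = 20 (C = 9 + 11 = 20)
h = -1300 (h = -65*20 = -1300)
h/(-4122) = -1300/(-4122) = -1300*(-1/4122) = 650/2061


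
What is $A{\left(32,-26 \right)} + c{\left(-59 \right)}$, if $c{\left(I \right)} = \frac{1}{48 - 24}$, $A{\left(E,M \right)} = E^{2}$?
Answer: $\frac{24577}{24} \approx 1024.0$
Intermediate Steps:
$c{\left(I \right)} = \frac{1}{24}$
$A{\left(32,-26 \right)} + c{\left(-59 \right)} = 32^{2} + \frac{1}{24} = 1024 + \frac{1}{24} = \frac{24577}{24}$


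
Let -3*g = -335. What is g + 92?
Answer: 611/3 ≈ 203.67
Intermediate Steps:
g = 335/3 (g = -1/3*(-335) = 335/3 ≈ 111.67)
g + 92 = 335/3 + 92 = 611/3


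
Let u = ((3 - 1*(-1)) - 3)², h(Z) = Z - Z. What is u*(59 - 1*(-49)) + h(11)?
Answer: 108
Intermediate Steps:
h(Z) = 0
u = 1 (u = ((3 + 1) - 3)² = (4 - 3)² = 1² = 1)
u*(59 - 1*(-49)) + h(11) = 1*(59 - 1*(-49)) + 0 = 1*(59 + 49) + 0 = 1*108 + 0 = 108 + 0 = 108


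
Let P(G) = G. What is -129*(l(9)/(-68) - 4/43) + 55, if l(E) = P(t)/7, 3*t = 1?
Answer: 31935/476 ≈ 67.090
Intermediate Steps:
t = ⅓ (t = (⅓)*1 = ⅓ ≈ 0.33333)
l(E) = 1/21 (l(E) = (⅓)/7 = (⅓)*(⅐) = 1/21)
-129*(l(9)/(-68) - 4/43) + 55 = -129*((1/21)/(-68) - 4/43) + 55 = -129*((1/21)*(-1/68) - 4*1/43) + 55 = -129*(-1/1428 - 4/43) + 55 = -129*(-5755/61404) + 55 = 5755/476 + 55 = 31935/476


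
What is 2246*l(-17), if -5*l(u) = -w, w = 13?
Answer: 29198/5 ≈ 5839.6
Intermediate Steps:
l(u) = 13/5 (l(u) = -(-1)*13/5 = -⅕*(-13) = 13/5)
2246*l(-17) = 2246*(13/5) = 29198/5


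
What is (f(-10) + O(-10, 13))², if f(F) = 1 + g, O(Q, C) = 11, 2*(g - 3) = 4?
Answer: 289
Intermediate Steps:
g = 5 (g = 3 + (½)*4 = 3 + 2 = 5)
f(F) = 6 (f(F) = 1 + 5 = 6)
(f(-10) + O(-10, 13))² = (6 + 11)² = 17² = 289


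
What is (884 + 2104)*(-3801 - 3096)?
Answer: -20608236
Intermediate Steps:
(884 + 2104)*(-3801 - 3096) = 2988*(-6897) = -20608236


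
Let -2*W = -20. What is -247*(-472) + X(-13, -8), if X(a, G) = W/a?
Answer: 1515582/13 ≈ 1.1658e+5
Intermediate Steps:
W = 10 (W = -½*(-20) = 10)
X(a, G) = 10/a
-247*(-472) + X(-13, -8) = -247*(-472) + 10/(-13) = 116584 + 10*(-1/13) = 116584 - 10/13 = 1515582/13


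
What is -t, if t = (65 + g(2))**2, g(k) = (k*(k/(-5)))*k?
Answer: -100489/25 ≈ -4019.6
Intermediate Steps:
g(k) = -k**3/5 (g(k) = (k*(k*(-1/5)))*k = (k*(-k/5))*k = (-k**2/5)*k = -k**3/5)
t = 100489/25 (t = (65 - 1/5*2**3)**2 = (65 - 1/5*8)**2 = (65 - 8/5)**2 = (317/5)**2 = 100489/25 ≈ 4019.6)
-t = -1*100489/25 = -100489/25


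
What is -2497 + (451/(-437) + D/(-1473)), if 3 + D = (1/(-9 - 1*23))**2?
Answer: -1646576035253/659149824 ≈ -2498.0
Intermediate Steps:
D = -3071/1024 (D = -3 + (1/(-9 - 1*23))**2 = -3 + (1/(-9 - 23))**2 = -3 + (1/(-32))**2 = -3 + (-1/32)**2 = -3 + 1/1024 = -3071/1024 ≈ -2.9990)
-2497 + (451/(-437) + D/(-1473)) = -2497 + (451/(-437) - 3071/1024/(-1473)) = -2497 + (451*(-1/437) - 3071/1024*(-1/1473)) = -2497 + (-451/437 + 3071/1508352) = -2497 - 678924725/659149824 = -1646576035253/659149824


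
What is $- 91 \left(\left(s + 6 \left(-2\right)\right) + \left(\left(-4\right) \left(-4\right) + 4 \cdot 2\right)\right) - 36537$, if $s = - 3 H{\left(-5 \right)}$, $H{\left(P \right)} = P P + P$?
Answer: $-32169$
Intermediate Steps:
$H{\left(P \right)} = P + P^{2}$ ($H{\left(P \right)} = P^{2} + P = P + P^{2}$)
$s = -60$ ($s = - 3 \left(- 5 \left(1 - 5\right)\right) = - 3 \left(\left(-5\right) \left(-4\right)\right) = \left(-3\right) 20 = -60$)
$- 91 \left(\left(s + 6 \left(-2\right)\right) + \left(\left(-4\right) \left(-4\right) + 4 \cdot 2\right)\right) - 36537 = - 91 \left(\left(-60 + 6 \left(-2\right)\right) + \left(\left(-4\right) \left(-4\right) + 4 \cdot 2\right)\right) - 36537 = - 91 \left(\left(-60 - 12\right) + \left(16 + 8\right)\right) - 36537 = - 91 \left(-72 + 24\right) - 36537 = \left(-91\right) \left(-48\right) - 36537 = 4368 - 36537 = -32169$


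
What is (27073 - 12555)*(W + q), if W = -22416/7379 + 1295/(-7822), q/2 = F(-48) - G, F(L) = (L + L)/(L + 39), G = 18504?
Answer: -46493921551614509/86577807 ≈ -5.3702e+8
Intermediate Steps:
F(L) = 2*L/(39 + L) (F(L) = (2*L)/(39 + L) = 2*L/(39 + L))
q = -110960/3 (q = 2*(2*(-48)/(39 - 48) - 1*18504) = 2*(2*(-48)/(-9) - 18504) = 2*(2*(-48)*(-1/9) - 18504) = 2*(32/3 - 18504) = 2*(-55480/3) = -110960/3 ≈ -36987.)
W = -184893757/57718538 (W = -22416*1/7379 + 1295*(-1/7822) = -22416/7379 - 1295/7822 = -184893757/57718538 ≈ -3.2034)
(27073 - 12555)*(W + q) = (27073 - 12555)*(-184893757/57718538 - 110960/3) = 14518*(-6405003657751/173155614) = -46493921551614509/86577807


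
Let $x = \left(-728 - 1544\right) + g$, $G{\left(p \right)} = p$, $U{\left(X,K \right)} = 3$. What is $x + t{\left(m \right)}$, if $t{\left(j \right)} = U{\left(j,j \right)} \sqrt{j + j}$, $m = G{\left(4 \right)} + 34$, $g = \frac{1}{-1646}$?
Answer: $- \frac{3739713}{1646} + 6 \sqrt{19} \approx -2245.8$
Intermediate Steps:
$g = - \frac{1}{1646} \approx -0.00060753$
$m = 38$ ($m = 4 + 34 = 38$)
$x = - \frac{3739713}{1646}$ ($x = \left(-728 - 1544\right) - \frac{1}{1646} = -2272 - \frac{1}{1646} = - \frac{3739713}{1646} \approx -2272.0$)
$t{\left(j \right)} = 3 \sqrt{2} \sqrt{j}$ ($t{\left(j \right)} = 3 \sqrt{j + j} = 3 \sqrt{2 j} = 3 \sqrt{2} \sqrt{j}$)
$x + t{\left(m \right)} = - \frac{3739713}{1646} + 3 \sqrt{2} \sqrt{38} = - \frac{3739713}{1646} + 6 \sqrt{19}$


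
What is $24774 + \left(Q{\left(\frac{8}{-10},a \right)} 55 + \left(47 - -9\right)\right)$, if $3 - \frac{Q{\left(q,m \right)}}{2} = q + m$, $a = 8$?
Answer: $24368$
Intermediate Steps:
$Q{\left(q,m \right)} = 6 - 2 m - 2 q$ ($Q{\left(q,m \right)} = 6 - 2 \left(q + m\right) = 6 - 2 \left(m + q\right) = 6 - \left(2 m + 2 q\right) = 6 - 2 m - 2 q$)
$24774 + \left(Q{\left(\frac{8}{-10},a \right)} 55 + \left(47 - -9\right)\right) = 24774 + \left(\left(6 - 16 - 2 \frac{8}{-10}\right) 55 + \left(47 - -9\right)\right) = 24774 + \left(\left(6 - 16 - 2 \cdot 8 \left(- \frac{1}{10}\right)\right) 55 + \left(47 + 9\right)\right) = 24774 + \left(\left(6 - 16 - - \frac{8}{5}\right) 55 + 56\right) = 24774 + \left(\left(6 - 16 + \frac{8}{5}\right) 55 + 56\right) = 24774 + \left(\left(- \frac{42}{5}\right) 55 + 56\right) = 24774 + \left(-462 + 56\right) = 24774 - 406 = 24368$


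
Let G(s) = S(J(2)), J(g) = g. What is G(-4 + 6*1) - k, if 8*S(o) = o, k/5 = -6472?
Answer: 129441/4 ≈ 32360.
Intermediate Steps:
k = -32360 (k = 5*(-6472) = -32360)
S(o) = o/8
G(s) = ¼ (G(s) = (⅛)*2 = ¼)
G(-4 + 6*1) - k = ¼ - 1*(-32360) = ¼ + 32360 = 129441/4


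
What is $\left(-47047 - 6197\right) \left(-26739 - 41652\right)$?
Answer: $3641410404$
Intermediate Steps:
$\left(-47047 - 6197\right) \left(-26739 - 41652\right) = - 53244 \left(-26739 - 41652\right) = \left(-53244\right) \left(-68391\right) = 3641410404$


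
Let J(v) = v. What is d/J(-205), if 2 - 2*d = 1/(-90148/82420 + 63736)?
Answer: -2626494881/538435674630 ≈ -0.0048780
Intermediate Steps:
d = 2626494881/2626515486 (d = 1 - 1/(2*(-90148/82420 + 63736)) = 1 - 1/(2*(-90148*1/82420 + 63736)) = 1 - 1/(2*(-22537/20605 + 63736)) = 1 - 1/(2*1313257743/20605) = 1 - ½*20605/1313257743 = 1 - 20605/2626515486 = 2626494881/2626515486 ≈ 0.99999)
d/J(-205) = (2626494881/2626515486)/(-205) = (2626494881/2626515486)*(-1/205) = -2626494881/538435674630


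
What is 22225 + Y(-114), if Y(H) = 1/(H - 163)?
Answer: 6156324/277 ≈ 22225.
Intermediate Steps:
Y(H) = 1/(-163 + H)
22225 + Y(-114) = 22225 + 1/(-163 - 114) = 22225 + 1/(-277) = 22225 - 1/277 = 6156324/277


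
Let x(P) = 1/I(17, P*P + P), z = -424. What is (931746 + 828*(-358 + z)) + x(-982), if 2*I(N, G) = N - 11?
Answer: 852751/3 ≈ 2.8425e+5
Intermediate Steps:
I(N, G) = -11/2 + N/2 (I(N, G) = (N - 11)/2 = (-11 + N)/2 = -11/2 + N/2)
x(P) = 1/3 (x(P) = 1/(-11/2 + (1/2)*17) = 1/(-11/2 + 17/2) = 1/3)
(931746 + 828*(-358 + z)) + x(-982) = (931746 + 828*(-358 - 424)) + 1/3 = (931746 + 828*(-782)) + 1/3 = (931746 - 647496) + 1/3 = 284250 + 1/3 = 852751/3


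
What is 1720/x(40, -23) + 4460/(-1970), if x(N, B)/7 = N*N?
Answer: -116409/55160 ≈ -2.1104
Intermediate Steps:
x(N, B) = 7*N² (x(N, B) = 7*(N*N) = 7*N²)
1720/x(40, -23) + 4460/(-1970) = 1720/((7*40²)) + 4460/(-1970) = 1720/((7*1600)) + 4460*(-1/1970) = 1720/11200 - 446/197 = 1720*(1/11200) - 446/197 = 43/280 - 446/197 = -116409/55160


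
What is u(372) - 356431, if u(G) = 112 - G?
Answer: -356691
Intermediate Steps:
u(372) - 356431 = (112 - 1*372) - 356431 = (112 - 372) - 356431 = -260 - 356431 = -356691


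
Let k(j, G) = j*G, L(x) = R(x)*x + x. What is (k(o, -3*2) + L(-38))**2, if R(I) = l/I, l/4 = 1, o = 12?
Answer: 11236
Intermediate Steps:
l = 4 (l = 4*1 = 4)
R(I) = 4/I
L(x) = 4 + x (L(x) = (4/x)*x + x = 4 + x)
k(j, G) = G*j
(k(o, -3*2) + L(-38))**2 = (-3*2*12 + (4 - 38))**2 = (-6*12 - 34)**2 = (-72 - 34)**2 = (-106)**2 = 11236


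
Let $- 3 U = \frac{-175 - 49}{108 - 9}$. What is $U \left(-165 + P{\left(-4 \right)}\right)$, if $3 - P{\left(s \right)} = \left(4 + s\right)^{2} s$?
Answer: $- \frac{1344}{11} \approx -122.18$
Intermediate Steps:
$U = \frac{224}{297}$ ($U = - \frac{\left(-175 - 49\right) \frac{1}{108 - 9}}{3} = - \frac{\left(-224\right) \frac{1}{99}}{3} = \left(- \frac{1}{3}\right) \left(- \frac{224}{99}\right) = \frac{224}{297} \approx 0.75421$)
$P{\left(s \right)} = 3 - s \left(4 + s\right)^{2}$ ($P{\left(s \right)} = 3 - \left(4 + s\right)^{2} s = 3 - s \left(4 + s\right)^{2}$)
$U \left(-165 + P{\left(-4 \right)}\right) = \frac{224 \left(-165 + \left(3 - - 4 \left(4 - 4\right)^{2}\right)\right)}{297} = \frac{224 \left(-165 + \left(3 - - 4 \cdot 0^{2}\right)\right)}{297} = \frac{224 \left(-165 + \left(3 - \left(-4\right) 0\right)\right)}{297} = \frac{224 \left(-165 + \left(3 + 0\right)\right)}{297} = \frac{224 \left(-165 + 3\right)}{297} = \frac{224}{297} \left(-162\right) = - \frac{1344}{11}$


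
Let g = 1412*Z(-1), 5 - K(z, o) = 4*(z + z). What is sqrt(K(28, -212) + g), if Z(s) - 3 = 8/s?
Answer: I*sqrt(7279) ≈ 85.317*I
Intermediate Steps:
K(z, o) = 5 - 8*z (K(z, o) = 5 - 4*(z + z) = 5 - 4*2*z = 5 - 8*z)
Z(s) = 3 + 8/s
g = -7060 (g = 1412*(3 + 8/(-1)) = 1412*(3 + 8*(-1)) = 1412*(3 - 8) = 1412*(-5) = -7060)
sqrt(K(28, -212) + g) = sqrt((5 - 8*28) - 7060) = sqrt((5 - 224) - 7060) = sqrt(-219 - 7060) = sqrt(-7279) = I*sqrt(7279)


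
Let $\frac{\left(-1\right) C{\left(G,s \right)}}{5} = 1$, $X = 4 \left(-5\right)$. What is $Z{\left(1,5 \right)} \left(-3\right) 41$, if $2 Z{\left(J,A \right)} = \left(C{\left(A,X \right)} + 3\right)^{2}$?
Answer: $-246$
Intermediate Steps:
$X = -20$
$C{\left(G,s \right)} = -5$ ($C{\left(G,s \right)} = \left(-5\right) 1 = -5$)
$Z{\left(J,A \right)} = 2$ ($Z{\left(J,A \right)} = \frac{\left(-5 + 3\right)^{2}}{2} = \frac{\left(-2\right)^{2}}{2} = \frac{1}{2} \cdot 4 = 2$)
$Z{\left(1,5 \right)} \left(-3\right) 41 = 2 \left(-3\right) 41 = \left(-6\right) 41 = -246$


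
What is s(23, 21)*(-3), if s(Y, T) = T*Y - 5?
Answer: -1434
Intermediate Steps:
s(Y, T) = -5 + T*Y
s(23, 21)*(-3) = (-5 + 21*23)*(-3) = (-5 + 483)*(-3) = 478*(-3) = -1434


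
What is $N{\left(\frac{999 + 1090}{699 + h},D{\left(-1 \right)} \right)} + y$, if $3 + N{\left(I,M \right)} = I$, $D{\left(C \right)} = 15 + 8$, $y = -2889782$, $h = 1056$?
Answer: $- \frac{5071570586}{1755} \approx -2.8898 \cdot 10^{6}$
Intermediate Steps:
$D{\left(C \right)} = 23$
$N{\left(I,M \right)} = -3 + I$
$N{\left(\frac{999 + 1090}{699 + h},D{\left(-1 \right)} \right)} + y = \left(-3 + \frac{999 + 1090}{699 + 1056}\right) - 2889782 = \left(-3 + \frac{2089}{1755}\right) - 2889782 = - \frac{3176}{1755} - 2889782 = - \frac{5071570586}{1755}$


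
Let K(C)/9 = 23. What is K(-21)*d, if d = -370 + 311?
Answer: -12213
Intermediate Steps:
K(C) = 207 (K(C) = 9*23 = 207)
d = -59
K(-21)*d = 207*(-59) = -12213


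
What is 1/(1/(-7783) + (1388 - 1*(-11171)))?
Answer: 7783/97746696 ≈ 7.9624e-5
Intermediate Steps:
1/(1/(-7783) + (1388 - 1*(-11171))) = 1/(-1/7783 + (1388 + 11171)) = 1/(-1/7783 + 12559) = 1/(97746696/7783) = 7783/97746696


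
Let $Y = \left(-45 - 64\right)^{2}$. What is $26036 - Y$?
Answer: $14155$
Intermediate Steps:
$Y = 11881$ ($Y = \left(-109\right)^{2} = 11881$)
$26036 - Y = 26036 - 11881 = 14155$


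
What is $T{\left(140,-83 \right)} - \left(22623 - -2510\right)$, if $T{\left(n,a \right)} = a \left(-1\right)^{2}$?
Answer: $-25216$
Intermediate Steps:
$T{\left(n,a \right)} = a$ ($T{\left(n,a \right)} = a 1 = a$)
$T{\left(140,-83 \right)} - \left(22623 - -2510\right) = -83 - \left(22623 - -2510\right) = -83 - \left(22623 + 2510\right) = -83 - 25133 = -25216$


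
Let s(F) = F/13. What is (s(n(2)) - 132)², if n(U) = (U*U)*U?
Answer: 2917264/169 ≈ 17262.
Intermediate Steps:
n(U) = U³ (n(U) = U²*U = U³)
s(F) = F/13 (s(F) = F*(1/13) = F/13)
(s(n(2)) - 132)² = ((1/13)*2³ - 132)² = ((1/13)*8 - 132)² = (8/13 - 132)² = (-1708/13)² = 2917264/169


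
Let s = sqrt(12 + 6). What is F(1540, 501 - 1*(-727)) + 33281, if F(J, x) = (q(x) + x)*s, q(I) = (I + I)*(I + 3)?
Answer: 33281 + 9073692*sqrt(2) ≈ 1.2865e+7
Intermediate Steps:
s = 3*sqrt(2) (s = sqrt(18) = 3*sqrt(2) ≈ 4.2426)
q(I) = 2*I*(3 + I) (q(I) = (2*I)*(3 + I) = 2*I*(3 + I))
F(J, x) = 3*sqrt(2)*(x + 2*x*(3 + x)) (F(J, x) = (2*x*(3 + x) + x)*(3*sqrt(2)) = (x + 2*x*(3 + x))*(3*sqrt(2)) = 3*sqrt(2)*(x + 2*x*(3 + x)))
F(1540, 501 - 1*(-727)) + 33281 = 3*(501 - 1*(-727))*sqrt(2)*(7 + 2*(501 - 1*(-727))) + 33281 = 3*(501 + 727)*sqrt(2)*(7 + 2*(501 + 727)) + 33281 = 3*1228*sqrt(2)*(7 + 2*1228) + 33281 = 3*1228*sqrt(2)*(7 + 2456) + 33281 = 3*1228*sqrt(2)*2463 + 33281 = 9073692*sqrt(2) + 33281 = 33281 + 9073692*sqrt(2)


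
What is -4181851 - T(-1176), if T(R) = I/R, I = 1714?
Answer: -2458927531/588 ≈ -4.1818e+6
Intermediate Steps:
T(R) = 1714/R
-4181851 - T(-1176) = -4181851 - 1714/(-1176) = -4181851 - 1714*(-1)/1176 = -4181851 - 1*(-857/588) = -4181851 + 857/588 = -2458927531/588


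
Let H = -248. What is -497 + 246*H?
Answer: -61505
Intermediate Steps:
-497 + 246*H = -497 + 246*(-248) = -497 - 61008 = -61505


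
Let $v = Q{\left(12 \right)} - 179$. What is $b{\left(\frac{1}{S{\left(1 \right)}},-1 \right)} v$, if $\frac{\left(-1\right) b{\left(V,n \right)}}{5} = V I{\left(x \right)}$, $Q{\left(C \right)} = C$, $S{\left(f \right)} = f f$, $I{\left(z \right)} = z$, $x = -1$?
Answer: $-835$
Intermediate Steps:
$S{\left(f \right)} = f^{2}$
$b{\left(V,n \right)} = 5 V$ ($b{\left(V,n \right)} = - 5 V \left(-1\right) = - 5 \left(- V\right) = 5 V$)
$v = -167$ ($v = 12 - 179 = -167$)
$b{\left(\frac{1}{S{\left(1 \right)}},-1 \right)} v = \frac{5}{1^{2}} \left(-167\right) = \frac{5}{1} \left(-167\right) = 5 \cdot 1 \left(-167\right) = 5 \left(-167\right) = -835$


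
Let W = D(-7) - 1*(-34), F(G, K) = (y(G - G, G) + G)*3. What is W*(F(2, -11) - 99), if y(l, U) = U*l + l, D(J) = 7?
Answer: -3813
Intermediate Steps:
y(l, U) = l + U*l
F(G, K) = 3*G (F(G, K) = ((G - G)*(1 + G) + G)*3 = (0*(1 + G) + G)*3 = (0 + G)*3 = G*3 = 3*G)
W = 41 (W = 7 - 1*(-34) = 7 + 34 = 41)
W*(F(2, -11) - 99) = 41*(3*2 - 99) = 41*(6 - 99) = 41*(-93) = -3813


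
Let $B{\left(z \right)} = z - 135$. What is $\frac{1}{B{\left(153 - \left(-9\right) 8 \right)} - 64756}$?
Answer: $- \frac{1}{64666} \approx -1.5464 \cdot 10^{-5}$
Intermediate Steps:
$B{\left(z \right)} = -135 + z$
$\frac{1}{B{\left(153 - \left(-9\right) 8 \right)} - 64756} = \frac{1}{\left(-135 + \left(153 - \left(-9\right) 8\right)\right) - 64756} = \frac{1}{\left(-135 + \left(153 - -72\right)\right) - 64756} = \frac{1}{\left(-135 + \left(153 + 72\right)\right) - 64756} = \frac{1}{\left(-135 + 225\right) - 64756} = \frac{1}{90 - 64756} = \frac{1}{-64666} = - \frac{1}{64666}$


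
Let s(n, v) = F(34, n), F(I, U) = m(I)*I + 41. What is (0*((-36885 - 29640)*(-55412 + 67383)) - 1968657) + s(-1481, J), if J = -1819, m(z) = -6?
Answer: -1968820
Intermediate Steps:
F(I, U) = 41 - 6*I (F(I, U) = -6*I + 41 = 41 - 6*I)
s(n, v) = -163 (s(n, v) = 41 - 6*34 = 41 - 204 = -163)
(0*((-36885 - 29640)*(-55412 + 67383)) - 1968657) + s(-1481, J) = (0*((-36885 - 29640)*(-55412 + 67383)) - 1968657) - 163 = (0*(-66525*11971) - 1968657) - 163 = (0*(-796370775) - 1968657) - 163 = (0 - 1968657) - 163 = -1968657 - 163 = -1968820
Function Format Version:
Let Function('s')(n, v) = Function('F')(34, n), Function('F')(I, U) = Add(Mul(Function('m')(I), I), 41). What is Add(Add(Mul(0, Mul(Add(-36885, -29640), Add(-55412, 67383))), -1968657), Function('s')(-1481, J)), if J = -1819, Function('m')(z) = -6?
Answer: -1968820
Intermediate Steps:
Function('F')(I, U) = Add(41, Mul(-6, I)) (Function('F')(I, U) = Add(Mul(-6, I), 41) = Add(41, Mul(-6, I)))
Function('s')(n, v) = -163 (Function('s')(n, v) = Add(41, Mul(-6, 34)) = Add(41, -204) = -163)
Add(Add(Mul(0, Mul(Add(-36885, -29640), Add(-55412, 67383))), -1968657), Function('s')(-1481, J)) = Add(Add(Mul(0, Mul(Add(-36885, -29640), Add(-55412, 67383))), -1968657), -163) = Add(Add(Mul(0, Mul(-66525, 11971)), -1968657), -163) = Add(Add(Mul(0, -796370775), -1968657), -163) = Add(Add(0, -1968657), -163) = Add(-1968657, -163) = -1968820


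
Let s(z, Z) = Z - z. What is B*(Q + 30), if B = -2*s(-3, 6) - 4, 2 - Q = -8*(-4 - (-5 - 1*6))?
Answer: -1936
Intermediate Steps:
Q = 58 (Q = 2 - (-8)*(-4 - (-5 - 1*6)) = 2 - (-8)*(-4 - (-5 - 6)) = 2 - (-8)*(-4 - 1*(-11)) = 2 - (-8)*(-4 + 11) = 2 - (-8)*7 = 2 - 1*(-56) = 2 + 56 = 58)
B = -22 (B = -2*(6 - 1*(-3)) - 4 = -2*(6 + 3) - 4 = -2*9 - 4 = -18 - 4 = -22)
B*(Q + 30) = -22*(58 + 30) = -22*88 = -1936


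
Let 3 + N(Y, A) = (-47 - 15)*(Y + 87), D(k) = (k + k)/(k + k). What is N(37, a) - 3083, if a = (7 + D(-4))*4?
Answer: -10774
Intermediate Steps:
D(k) = 1 (D(k) = (2*k)/((2*k)) = (2*k)*(1/(2*k)) = 1)
a = 32 (a = (7 + 1)*4 = 8*4 = 32)
N(Y, A) = -5397 - 62*Y (N(Y, A) = -3 + (-47 - 15)*(Y + 87) = -3 - 62*(87 + Y) = -3 + (-5394 - 62*Y) = -5397 - 62*Y)
N(37, a) - 3083 = (-5397 - 62*37) - 3083 = (-5397 - 2294) - 3083 = -7691 - 3083 = -10774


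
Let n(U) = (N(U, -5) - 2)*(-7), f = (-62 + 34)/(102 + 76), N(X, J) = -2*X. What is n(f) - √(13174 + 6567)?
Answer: 1050/89 - √19741 ≈ -128.70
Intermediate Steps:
f = -14/89 (f = -28/178 = -28*1/178 = -14/89 ≈ -0.15730)
n(U) = 14 + 14*U (n(U) = (-2*U - 2)*(-7) = (-2 - 2*U)*(-7) = 14 + 14*U)
n(f) - √(13174 + 6567) = (14 + 14*(-14/89)) - √(13174 + 6567) = (14 - 196/89) - √19741 = 1050/89 - √19741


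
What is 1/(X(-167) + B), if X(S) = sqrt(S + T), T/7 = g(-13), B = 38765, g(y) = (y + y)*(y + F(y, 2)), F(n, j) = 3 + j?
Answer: 38765/1502723936 - sqrt(1289)/1502723936 ≈ 2.5773e-5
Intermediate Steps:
g(y) = 2*y*(5 + y) (g(y) = (y + y)*(y + (3 + 2)) = (2*y)*(y + 5) = (2*y)*(5 + y) = 2*y*(5 + y))
T = 1456 (T = 7*(2*(-13)*(5 - 13)) = 7*(2*(-13)*(-8)) = 7*208 = 1456)
X(S) = sqrt(1456 + S) (X(S) = sqrt(S + 1456) = sqrt(1456 + S))
1/(X(-167) + B) = 1/(sqrt(1456 - 167) + 38765) = 1/(sqrt(1289) + 38765) = 1/(38765 + sqrt(1289))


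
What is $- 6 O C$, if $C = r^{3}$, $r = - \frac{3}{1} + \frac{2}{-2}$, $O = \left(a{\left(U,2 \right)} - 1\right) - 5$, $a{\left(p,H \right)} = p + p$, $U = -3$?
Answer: $-4608$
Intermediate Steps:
$a{\left(p,H \right)} = 2 p$
$O = -12$ ($O = \left(2 \left(-3\right) - 1\right) - 5 = \left(-6 - 1\right) - 5 = -7 - 5 = -12$)
$r = -4$ ($r = \left(-3\right) 1 + 2 \left(- \frac{1}{2}\right) = -3 - 1 = -4$)
$C = -64$ ($C = \left(-4\right)^{3} = -64$)
$- 6 O C = \left(-6\right) \left(-12\right) \left(-64\right) = 72 \left(-64\right) = -4608$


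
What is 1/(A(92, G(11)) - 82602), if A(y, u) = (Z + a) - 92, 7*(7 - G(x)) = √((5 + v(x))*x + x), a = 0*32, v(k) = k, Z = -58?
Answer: -1/82752 ≈ -1.2084e-5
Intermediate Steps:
a = 0
G(x) = 7 - √(x + x*(5 + x))/7 (G(x) = 7 - √((5 + x)*x + x)/7 = 7 - √(x*(5 + x) + x)/7 = 7 - √(x + x*(5 + x))/7)
A(y, u) = -150 (A(y, u) = (-58 + 0) - 92 = -58 - 92 = -150)
1/(A(92, G(11)) - 82602) = 1/(-150 - 82602) = 1/(-82752) = -1/82752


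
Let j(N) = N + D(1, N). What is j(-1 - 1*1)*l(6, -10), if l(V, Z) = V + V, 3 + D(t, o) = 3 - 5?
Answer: -84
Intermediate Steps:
D(t, o) = -5 (D(t, o) = -3 + (3 - 5) = -3 - 2 = -5)
l(V, Z) = 2*V
j(N) = -5 + N (j(N) = N - 5 = -5 + N)
j(-1 - 1*1)*l(6, -10) = (-5 + (-1 - 1*1))*(2*6) = (-5 + (-1 - 1))*12 = (-5 - 2)*12 = -7*12 = -84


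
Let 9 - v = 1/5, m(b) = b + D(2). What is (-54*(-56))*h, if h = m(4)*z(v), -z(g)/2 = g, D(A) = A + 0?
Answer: -1596672/5 ≈ -3.1933e+5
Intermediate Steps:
D(A) = A
m(b) = 2 + b (m(b) = b + 2 = 2 + b)
v = 44/5 (v = 9 - 1/5 = 9 - 1*⅕ = 9 - ⅕ = 44/5 ≈ 8.8000)
z(g) = -2*g
h = -528/5 (h = (2 + 4)*(-2*44/5) = 6*(-88/5) = -528/5 ≈ -105.60)
(-54*(-56))*h = -54*(-56)*(-528/5) = 3024*(-528/5) = -1596672/5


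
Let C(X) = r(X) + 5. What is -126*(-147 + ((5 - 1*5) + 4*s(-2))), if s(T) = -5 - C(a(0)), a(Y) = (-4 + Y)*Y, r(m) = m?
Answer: 23562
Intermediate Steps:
a(Y) = Y*(-4 + Y)
C(X) = 5 + X (C(X) = X + 5 = 5 + X)
s(T) = -10 (s(T) = -5 - (5 + 0*(-4 + 0)) = -5 - (5 + 0*(-4)) = -5 - (5 + 0) = -5 - 1*5 = -5 - 5 = -10)
-126*(-147 + ((5 - 1*5) + 4*s(-2))) = -126*(-147 + ((5 - 1*5) + 4*(-10))) = -126*(-147 + ((5 - 5) - 40)) = -126*(-147 + (0 - 40)) = -126*(-147 - 40) = -126*(-187) = 23562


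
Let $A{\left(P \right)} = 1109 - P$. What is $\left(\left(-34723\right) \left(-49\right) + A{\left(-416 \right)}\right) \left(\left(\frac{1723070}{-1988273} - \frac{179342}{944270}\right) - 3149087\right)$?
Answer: $- \frac{5034187920140333172285136}{938733272855} \approx -5.3627 \cdot 10^{12}$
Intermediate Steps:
$\left(\left(-34723\right) \left(-49\right) + A{\left(-416 \right)}\right) \left(\left(\frac{1723070}{-1988273} - \frac{179342}{944270}\right) - 3149087\right) = \left(\left(-34723\right) \left(-49\right) + \left(1109 - -416\right)\right) \left(\left(\frac{1723070}{-1988273} - \frac{179342}{944270}\right) - 3149087\right) = \left(1701427 + \left(1109 + 416\right)\right) \left(\left(1723070 \left(- \frac{1}{1988273}\right) - \frac{89671}{472135}\right) - 3149087\right) = \left(1701427 + 1525\right) \left(\left(- \frac{1723070}{1988273} - \frac{89671}{472135}\right) - 3149087\right) = 1702952 \left(- \frac{991812082633}{938733272855} - 3149087\right) = 1702952 \left(- \frac{2956153737827216018}{938733272855}\right) = - \frac{5034187920140333172285136}{938733272855}$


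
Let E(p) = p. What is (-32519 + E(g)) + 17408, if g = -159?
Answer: -15270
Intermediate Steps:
(-32519 + E(g)) + 17408 = (-32519 - 159) + 17408 = -32678 + 17408 = -15270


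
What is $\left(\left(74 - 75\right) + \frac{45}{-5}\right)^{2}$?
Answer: $100$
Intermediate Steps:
$\left(\left(74 - 75\right) + \frac{45}{-5}\right)^{2} = \left(-1 + 45 \left(- \frac{1}{5}\right)\right)^{2} = \left(-1 - 9\right)^{2} = \left(-10\right)^{2} = 100$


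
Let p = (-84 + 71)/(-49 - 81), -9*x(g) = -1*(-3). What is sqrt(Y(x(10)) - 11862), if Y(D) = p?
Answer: I*sqrt(1186190)/10 ≈ 108.91*I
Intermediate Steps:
x(g) = -1/3 (x(g) = -(-1)*(-3)/9 = -1/9*3 = -1/3)
p = 1/10 (p = -13/(-130) = -13*(-1/130) = 1/10 ≈ 0.10000)
Y(D) = 1/10
sqrt(Y(x(10)) - 11862) = sqrt(1/10 - 11862) = sqrt(-118619/10) = I*sqrt(1186190)/10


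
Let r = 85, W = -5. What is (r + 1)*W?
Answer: -430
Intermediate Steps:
(r + 1)*W = (85 + 1)*(-5) = 86*(-5) = -430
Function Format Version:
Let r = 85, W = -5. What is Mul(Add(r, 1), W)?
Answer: -430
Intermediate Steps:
Mul(Add(r, 1), W) = Mul(Add(85, 1), -5) = Mul(86, -5) = -430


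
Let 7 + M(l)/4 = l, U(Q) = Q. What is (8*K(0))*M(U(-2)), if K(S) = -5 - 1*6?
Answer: 3168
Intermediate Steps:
K(S) = -11 (K(S) = -5 - 6 = -11)
M(l) = -28 + 4*l
(8*K(0))*M(U(-2)) = (8*(-11))*(-28 + 4*(-2)) = -88*(-28 - 8) = -88*(-36) = 3168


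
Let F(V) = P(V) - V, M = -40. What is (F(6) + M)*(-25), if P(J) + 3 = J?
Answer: 1075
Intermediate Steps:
P(J) = -3 + J
F(V) = -3 (F(V) = (-3 + V) - V = -3)
(F(6) + M)*(-25) = (-3 - 40)*(-25) = -43*(-25) = 1075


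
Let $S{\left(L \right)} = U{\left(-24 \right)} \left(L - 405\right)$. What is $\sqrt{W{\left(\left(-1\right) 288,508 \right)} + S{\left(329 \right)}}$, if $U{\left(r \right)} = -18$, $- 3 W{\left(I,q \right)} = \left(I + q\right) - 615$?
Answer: $\frac{\sqrt{13497}}{3} \approx 38.726$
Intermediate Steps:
$W{\left(I,q \right)} = 205 - \frac{I}{3} - \frac{q}{3}$ ($W{\left(I,q \right)} = - \frac{\left(I + q\right) - 615}{3} = - \frac{-615 + I + q}{3} = 205 - \frac{I}{3} - \frac{q}{3}$)
$S{\left(L \right)} = 7290 - 18 L$ ($S{\left(L \right)} = - 18 \left(L - 405\right) = - 18 \left(-405 + L\right) = 7290 - 18 L$)
$\sqrt{W{\left(\left(-1\right) 288,508 \right)} + S{\left(329 \right)}} = \sqrt{\left(205 - \frac{\left(-1\right) 288}{3} - \frac{508}{3}\right) + \left(7290 - 5922\right)} = \sqrt{\left(205 - -96 - \frac{508}{3}\right) + \left(7290 - 5922\right)} = \sqrt{\left(205 + 96 - \frac{508}{3}\right) + 1368} = \sqrt{\frac{395}{3} + 1368} = \sqrt{\frac{4499}{3}} = \frac{\sqrt{13497}}{3}$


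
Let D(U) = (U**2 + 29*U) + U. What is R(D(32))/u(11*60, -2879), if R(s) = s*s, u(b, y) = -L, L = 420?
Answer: -984064/105 ≈ -9372.0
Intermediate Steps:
u(b, y) = -420 (u(b, y) = -1*420 = -420)
D(U) = U**2 + 30*U
R(s) = s**2
R(D(32))/u(11*60, -2879) = (32*(30 + 32))**2/(-420) = (32*62)**2*(-1/420) = 1984**2*(-1/420) = 3936256*(-1/420) = -984064/105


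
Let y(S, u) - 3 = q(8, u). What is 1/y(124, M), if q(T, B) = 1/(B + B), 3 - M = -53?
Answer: 112/337 ≈ 0.33234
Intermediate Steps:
M = 56 (M = 3 - 1*(-53) = 3 + 53 = 56)
q(T, B) = 1/(2*B)
y(S, u) = 3 + 1/(2*u)
1/y(124, M) = 1/(3 + (½)/56) = 1/(3 + (½)*(1/56)) = 1/(3 + 1/112) = 1/(337/112) = 112/337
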